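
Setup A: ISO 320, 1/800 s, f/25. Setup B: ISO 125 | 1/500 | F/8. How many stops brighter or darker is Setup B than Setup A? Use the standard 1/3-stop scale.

2 2/3 stops brighter

Aperture: f/25 → f/22 → f/20 → f/18 → f/16 → f/14 → f/13 → f/11 → f/10 → f/9 → f/8 — 3 1/3 stops opened up (brighter).
Shutter speed: 1/800 → 1/640 → 1/500 — 2/3 stop longer (brighter).
ISO: 320 → 250 → 200 → 160 → 125 — 1 1/3 stops lower (darker).
Net: +3 1/3 +2/3 −1 1/3 = +2 2/3 stops.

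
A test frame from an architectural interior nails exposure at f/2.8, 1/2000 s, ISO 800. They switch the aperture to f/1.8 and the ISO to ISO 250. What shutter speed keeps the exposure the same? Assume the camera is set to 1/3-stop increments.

Aperture: f/2.8 → f/2.5 → f/2.2 → f/2 → f/1.8 — 1 1/3 stops larger aperture (brighter).
ISO: 800 → 640 → 500 → 400 → 320 → 250 — 1 2/3 stops lower (darker).
Net change so far: 1/3 stop darker. Offset with the shutter speed: 1/2000 → 1/1600.

1/1600s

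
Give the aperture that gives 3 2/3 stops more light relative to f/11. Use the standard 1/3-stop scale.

f/3.2

Aperture: f/11 → f/10 → f/9 → f/8 → f/7.1 → f/6.3 → f/5.6 → f/5 → f/4.5 → f/4 → f/3.5 → f/3.2 — 3 2/3 stops larger aperture (brighter).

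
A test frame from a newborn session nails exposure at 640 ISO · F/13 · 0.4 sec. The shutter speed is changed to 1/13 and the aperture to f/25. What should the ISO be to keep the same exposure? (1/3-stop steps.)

Shutter speed: 0.4 → 0.3 → 1/4 → 1/5 → 1/6 → 1/8 → 1/10 → 1/13 — 2 1/3 stops shorter (darker).
Aperture: f/13 → f/14 → f/16 → f/18 → f/20 → f/22 → f/25 — 2 stops stopped down (darker).
Net change so far: 4 1/3 stops darker. Offset with the ISO: 640 → 800 → 1000 → 1250 → 1600 → 2000 → 2500 → 3200 → 4000 → 5000 → 6400 → 8000 → 10000 → 12800.

ISO 12800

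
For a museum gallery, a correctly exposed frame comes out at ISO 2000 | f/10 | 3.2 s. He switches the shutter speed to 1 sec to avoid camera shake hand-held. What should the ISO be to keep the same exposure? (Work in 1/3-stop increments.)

Shutter speed: 3.2 → 2.5 → 2 → 1.6 → 1.3 → 1 — 1 2/3 stops faster (darker).
Need 1 2/3 stops brighter from the ISO: 2000 → 2500 → 3200 → 4000 → 5000 → 6400.

ISO 6400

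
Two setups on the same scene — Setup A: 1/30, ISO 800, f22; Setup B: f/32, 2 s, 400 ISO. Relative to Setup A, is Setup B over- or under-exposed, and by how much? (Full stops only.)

Aperture: f/22 → f/32 — 1 stop stopped down (darker).
Shutter speed: 1/30 → 1/15 → 1/8 → 1/4 → 1/2 → 1 → 2 — 6 stops slower (brighter).
ISO: 800 → 400 — 1 stop dropped (darker).
Net: −1 +6 −1 = +4 stops.

4 stops brighter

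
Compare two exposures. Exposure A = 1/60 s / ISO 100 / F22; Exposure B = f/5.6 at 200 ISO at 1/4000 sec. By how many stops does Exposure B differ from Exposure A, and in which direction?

Aperture: f/22 → f/16 → f/11 → f/8 → f/5.6 — 4 stops larger aperture (brighter).
Shutter speed: 1/60 → 1/125 → 1/250 → 1/500 → 1/1000 → 1/2000 → 1/4000 — 6 stops faster (darker).
ISO: 100 → 200 — 1 stop higher (brighter).
Net: +4 −6 +1 = −1 stop.

1 stop darker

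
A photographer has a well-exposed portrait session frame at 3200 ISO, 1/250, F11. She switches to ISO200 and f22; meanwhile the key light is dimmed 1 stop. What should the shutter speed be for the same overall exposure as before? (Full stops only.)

Scene light: 1 stop darker.
ISO: 3200 → 1600 → 800 → 400 → 200 — 4 stops lower (darker).
Aperture: f/11 → f/16 → f/22 — 2 stops narrower (darker).
Net so far: 7 stops darker. Shutter speed: 1/250 → 1/125 → 1/60 → 1/30 → 1/15 → 1/8 → 1/4 → 1/2.

1/2s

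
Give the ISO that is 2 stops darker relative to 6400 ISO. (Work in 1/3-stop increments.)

ISO 1600

ISO: 6400 → 5000 → 4000 → 3200 → 2500 → 2000 → 1600 — 2 stops dropped (darker).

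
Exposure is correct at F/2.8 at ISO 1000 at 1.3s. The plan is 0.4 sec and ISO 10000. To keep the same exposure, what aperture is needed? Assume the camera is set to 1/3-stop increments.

f/5

Shutter speed: 1.3 → 1 → 0.8 → 0.6 → 0.5 → 0.4 — 1 2/3 stops faster (darker).
ISO: 1000 → 1250 → 1600 → 2000 → 2500 → 3200 → 4000 → 5000 → 6400 → 8000 → 10000 — 3 1/3 stops higher (brighter).
Net change so far: 1 2/3 stops brighter. Offset with the aperture: f/2.8 → f/3.2 → f/3.5 → f/4 → f/4.5 → f/5.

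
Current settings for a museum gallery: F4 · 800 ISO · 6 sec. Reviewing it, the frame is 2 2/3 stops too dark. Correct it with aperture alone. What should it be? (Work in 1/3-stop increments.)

Underexposed by 2 2/3 stops → need 2 2/3 stops brighter.
Aperture: f/4 → f/3.5 → f/3.2 → f/2.8 → f/2.5 → f/2.2 → f/2 → f/1.8 → f/1.6.

f/1.6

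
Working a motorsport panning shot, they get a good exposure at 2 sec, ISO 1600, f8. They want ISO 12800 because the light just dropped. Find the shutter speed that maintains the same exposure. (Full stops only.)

ISO: 1600 → 3200 → 6400 → 12800 — 3 stops raised (brighter).
Need 3 stops darker from the shutter speed: 2 → 1 → 1/2 → 1/4.

1/4s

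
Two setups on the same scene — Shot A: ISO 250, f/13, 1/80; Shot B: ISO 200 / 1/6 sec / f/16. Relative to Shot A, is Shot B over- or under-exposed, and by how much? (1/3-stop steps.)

2 2/3 stops brighter

Aperture: f/13 → f/14 → f/16 — 2/3 stop smaller aperture (darker).
Shutter speed: 1/80 → 1/60 → 1/50 → 1/40 → 1/30 → 1/25 → 1/20 → 1/15 → 1/13 → 1/10 → 1/8 → 1/6 — 3 2/3 stops slower (brighter).
ISO: 250 → 200 — 1/3 stop lower (darker).
Net: −2/3 +3 2/3 −1/3 = +2 2/3 stops.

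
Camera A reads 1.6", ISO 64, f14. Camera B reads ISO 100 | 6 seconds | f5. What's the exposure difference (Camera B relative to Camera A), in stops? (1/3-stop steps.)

5 2/3 stops brighter

Aperture: f/14 → f/13 → f/11 → f/10 → f/9 → f/8 → f/7.1 → f/6.3 → f/5.6 → f/5 — 3 stops opened up (brighter).
Shutter speed: 1.6 → 2 → 2.5 → 3.2 → 4 → 5 → 6 — 2 stops slower (brighter).
ISO: 64 → 80 → 100 — 2/3 stop higher (brighter).
Net: +3 +2 +2/3 = +5 2/3 stops.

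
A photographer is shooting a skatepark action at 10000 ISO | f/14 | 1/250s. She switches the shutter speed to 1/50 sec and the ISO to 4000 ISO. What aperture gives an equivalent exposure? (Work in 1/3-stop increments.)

Shutter speed: 1/250 → 1/200 → 1/160 → 1/125 → 1/100 → 1/80 → 1/60 → 1/50 — 2 1/3 stops longer (brighter).
ISO: 10000 → 8000 → 6400 → 5000 → 4000 — 1 1/3 stops dropped (darker).
Net change so far: 1 stop brighter. Offset with the aperture: f/14 → f/16 → f/18 → f/20.

f/20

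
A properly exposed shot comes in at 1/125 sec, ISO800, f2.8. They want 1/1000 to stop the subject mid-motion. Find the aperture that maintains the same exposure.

f/1.0

Shutter speed: 1/125 → 1/250 → 1/500 → 1/1000 — 3 stops shorter (darker).
Need 3 stops brighter from the aperture: f/2.8 → f/2 → f/1.4 → f/1.0.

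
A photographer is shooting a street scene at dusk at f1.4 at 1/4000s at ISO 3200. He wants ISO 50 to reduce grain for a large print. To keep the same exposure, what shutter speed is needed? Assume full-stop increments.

1/60s

ISO: 3200 → 1600 → 800 → 400 → 200 → 100 → 50 — 6 stops lower (darker).
Need 6 stops brighter from the shutter speed: 1/4000 → 1/2000 → 1/1000 → 1/500 → 1/250 → 1/125 → 1/60.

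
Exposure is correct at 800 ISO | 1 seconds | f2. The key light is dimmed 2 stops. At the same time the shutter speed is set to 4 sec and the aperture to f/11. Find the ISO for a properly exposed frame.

Scene light: 2 stops darker.
Shutter speed: 1 → 2 → 4 — 2 stops longer (brighter).
Aperture: f/2 → f/2.8 → f/4 → f/5.6 → f/8 → f/11 — 5 stops smaller aperture (darker).
Net so far: 5 stops darker. ISO: 800 → 1600 → 3200 → 6400 → 12800 → 25600.

ISO 25600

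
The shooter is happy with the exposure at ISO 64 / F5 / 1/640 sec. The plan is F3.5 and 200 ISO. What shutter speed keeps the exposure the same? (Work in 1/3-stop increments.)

1/4000s

Aperture: f/5 → f/4.5 → f/4 → f/3.5 — 1 stop opened up (brighter).
ISO: 64 → 80 → 100 → 125 → 160 → 200 — 1 2/3 stops higher (brighter).
Net change so far: 2 2/3 stops brighter. Offset with the shutter speed: 1/640 → 1/800 → 1/1000 → 1/1250 → 1/1600 → 1/2000 → 1/2500 → 1/3200 → 1/4000.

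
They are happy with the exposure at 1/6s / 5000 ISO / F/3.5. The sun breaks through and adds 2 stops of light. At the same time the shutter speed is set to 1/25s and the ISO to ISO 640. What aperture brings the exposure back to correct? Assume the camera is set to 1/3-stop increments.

f/1.2

Scene light: 2 stops brighter.
Shutter speed: 1/6 → 1/8 → 1/10 → 1/13 → 1/15 → 1/20 → 1/25 — 2 stops faster (darker).
ISO: 5000 → 4000 → 3200 → 2500 → 2000 → 1600 → 1250 → 1000 → 800 → 640 — 3 stops lower (darker).
Net so far: 3 stops darker. Aperture: f/3.5 → f/3.2 → f/2.8 → f/2.5 → f/2.2 → f/2 → f/1.8 → f/1.6 → f/1.4 → f/1.2.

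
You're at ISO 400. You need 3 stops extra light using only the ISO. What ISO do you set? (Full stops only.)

ISO: 400 → 800 → 1600 → 3200 — 3 stops higher (brighter).

ISO 3200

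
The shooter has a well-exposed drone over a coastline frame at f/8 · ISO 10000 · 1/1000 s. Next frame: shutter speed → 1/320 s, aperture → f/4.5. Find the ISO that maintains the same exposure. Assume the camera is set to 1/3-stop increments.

Shutter speed: 1/1000 → 1/800 → 1/640 → 1/500 → 1/400 → 1/320 — 1 2/3 stops longer (brighter).
Aperture: f/8 → f/7.1 → f/6.3 → f/5.6 → f/5 → f/4.5 — 1 2/3 stops wider (brighter).
Net change so far: 3 1/3 stops brighter. Offset with the ISO: 10000 → 8000 → 6400 → 5000 → 4000 → 3200 → 2500 → 2000 → 1600 → 1250 → 1000.

ISO 1000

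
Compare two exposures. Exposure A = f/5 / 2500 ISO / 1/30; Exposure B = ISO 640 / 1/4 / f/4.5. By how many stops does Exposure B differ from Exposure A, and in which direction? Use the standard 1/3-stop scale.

1 1/3 stops brighter

Aperture: f/5 → f/4.5 — 1/3 stop opened up (brighter).
Shutter speed: 1/30 → 1/25 → 1/20 → 1/15 → 1/13 → 1/10 → 1/8 → 1/6 → 1/5 → 1/4 — 3 stops slower (brighter).
ISO: 2500 → 2000 → 1600 → 1250 → 1000 → 800 → 640 — 2 stops lower (darker).
Net: +1/3 +3 −2 = +1 1/3 stops.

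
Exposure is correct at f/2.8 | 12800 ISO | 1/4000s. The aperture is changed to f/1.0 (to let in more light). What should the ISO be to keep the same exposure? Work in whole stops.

ISO 1600

Aperture: f/2.8 → f/2 → f/1.4 → f/1.0 — 3 stops larger aperture (brighter).
Need 3 stops darker from the ISO: 12800 → 6400 → 3200 → 1600.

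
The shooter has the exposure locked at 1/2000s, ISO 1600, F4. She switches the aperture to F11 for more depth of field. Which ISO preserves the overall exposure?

Aperture: f/4 → f/5.6 → f/8 → f/11 — 3 stops stopped down (darker).
Need 3 stops brighter from the ISO: 1600 → 3200 → 6400 → 12800.

ISO 12800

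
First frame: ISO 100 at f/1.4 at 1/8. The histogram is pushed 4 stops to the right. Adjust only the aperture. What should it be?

Overexposed by 4 stops → need 4 stops darker.
Aperture: f/1.4 → f/2 → f/2.8 → f/4 → f/5.6.

f/5.6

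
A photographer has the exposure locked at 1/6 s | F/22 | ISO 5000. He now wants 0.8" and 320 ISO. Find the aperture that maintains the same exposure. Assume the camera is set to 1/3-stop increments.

Shutter speed: 1/6 → 1/5 → 1/4 → 0.3 → 0.4 → 0.5 → 0.6 → 0.8 — 2 1/3 stops longer (brighter).
ISO: 5000 → 4000 → 3200 → 2500 → 2000 → 1600 → 1250 → 1000 → 800 → 640 → 500 → 400 → 320 — 4 stops dropped (darker).
Net change so far: 1 2/3 stops darker. Offset with the aperture: f/22 → f/20 → f/18 → f/16 → f/14 → f/13.

f/13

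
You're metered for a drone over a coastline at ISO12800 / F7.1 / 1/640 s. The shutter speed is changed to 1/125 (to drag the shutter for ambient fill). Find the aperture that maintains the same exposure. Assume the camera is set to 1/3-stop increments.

f/16

Shutter speed: 1/640 → 1/500 → 1/400 → 1/320 → 1/250 → 1/200 → 1/160 → 1/125 — 2 1/3 stops longer (brighter).
Need 2 1/3 stops darker from the aperture: f/7.1 → f/8 → f/9 → f/10 → f/11 → f/13 → f/14 → f/16.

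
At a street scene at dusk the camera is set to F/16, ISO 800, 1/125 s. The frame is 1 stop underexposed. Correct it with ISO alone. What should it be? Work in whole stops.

ISO 1600

Underexposed by 1 stop → need 1 stop brighter.
ISO: 800 → 1600.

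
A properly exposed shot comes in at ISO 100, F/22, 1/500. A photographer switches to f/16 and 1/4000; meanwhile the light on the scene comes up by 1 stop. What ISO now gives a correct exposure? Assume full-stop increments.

ISO 200

Scene light: 1 stop brighter.
Aperture: f/22 → f/16 — 1 stop larger aperture (brighter).
Shutter speed: 1/500 → 1/1000 → 1/2000 → 1/4000 — 3 stops faster (darker).
Net so far: 1 stop darker. ISO: 100 → 200.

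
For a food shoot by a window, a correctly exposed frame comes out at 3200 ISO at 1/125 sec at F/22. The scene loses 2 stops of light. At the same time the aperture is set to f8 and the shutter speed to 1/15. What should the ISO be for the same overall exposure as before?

ISO 200

Scene light: 2 stops darker.
Aperture: f/22 → f/16 → f/11 → f/8 — 3 stops wider (brighter).
Shutter speed: 1/125 → 1/60 → 1/30 → 1/15 — 3 stops slower (brighter).
Net so far: 4 stops brighter. ISO: 3200 → 1600 → 800 → 400 → 200.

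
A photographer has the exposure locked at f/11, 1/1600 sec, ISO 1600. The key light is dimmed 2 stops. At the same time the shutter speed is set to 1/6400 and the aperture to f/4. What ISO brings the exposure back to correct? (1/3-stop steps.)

Scene light: 2 stops darker.
Shutter speed: 1/1600 → 1/2000 → 1/2500 → 1/3200 → 1/4000 → 1/5000 → 1/6400 — 2 stops shorter (darker).
Aperture: f/11 → f/10 → f/9 → f/8 → f/7.1 → f/6.3 → f/5.6 → f/5 → f/4.5 → f/4 — 3 stops wider (brighter).
Net so far: 1 stop darker. ISO: 1600 → 2000 → 2500 → 3200.

ISO 3200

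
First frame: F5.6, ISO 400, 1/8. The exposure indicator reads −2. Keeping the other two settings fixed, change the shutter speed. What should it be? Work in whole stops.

Underexposed by 2 stops → need 2 stops brighter.
Shutter speed: 1/8 → 1/4 → 1/2.

1/2s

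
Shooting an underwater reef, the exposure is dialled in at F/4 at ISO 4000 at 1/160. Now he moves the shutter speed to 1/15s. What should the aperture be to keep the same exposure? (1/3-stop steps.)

Shutter speed: 1/160 → 1/125 → 1/100 → 1/80 → 1/60 → 1/50 → 1/40 → 1/30 → 1/25 → 1/20 → 1/15 — 3 1/3 stops longer (brighter).
Need 3 1/3 stops darker from the aperture: f/4 → f/4.5 → f/5 → f/5.6 → f/6.3 → f/7.1 → f/8 → f/9 → f/10 → f/11 → f/13.

f/13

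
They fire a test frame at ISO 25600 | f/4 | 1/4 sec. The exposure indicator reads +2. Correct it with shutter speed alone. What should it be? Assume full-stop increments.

1/15s

Overexposed by 2 stops → need 2 stops darker.
Shutter speed: 1/4 → 1/8 → 1/15.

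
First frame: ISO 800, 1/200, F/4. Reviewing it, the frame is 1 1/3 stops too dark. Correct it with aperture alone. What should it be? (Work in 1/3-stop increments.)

Underexposed by 1 1/3 stops → need 1 1/3 stops brighter.
Aperture: f/4 → f/3.5 → f/3.2 → f/2.8 → f/2.5.

f/2.5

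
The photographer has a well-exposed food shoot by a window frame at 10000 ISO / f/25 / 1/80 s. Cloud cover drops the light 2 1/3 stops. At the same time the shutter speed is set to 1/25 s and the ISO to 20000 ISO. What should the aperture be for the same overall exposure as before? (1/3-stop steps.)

Scene light: 2 1/3 stops darker.
Shutter speed: 1/80 → 1/60 → 1/50 → 1/40 → 1/30 → 1/25 — 1 2/3 stops longer (brighter).
ISO: 10000 → 12800 → 16000 → 20000 — 1 stop raised (brighter).
Net so far: 1/3 stop brighter. Aperture: f/25 → f/29.

f/29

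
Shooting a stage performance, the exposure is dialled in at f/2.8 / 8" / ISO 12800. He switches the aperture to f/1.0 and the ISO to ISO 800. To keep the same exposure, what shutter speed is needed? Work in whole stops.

Aperture: f/2.8 → f/2 → f/1.4 → f/1.0 — 3 stops opened up (brighter).
ISO: 12800 → 6400 → 3200 → 1600 → 800 — 4 stops lower (darker).
Net change so far: 1 stop darker. Offset with the shutter speed: 8 → 15.

15 s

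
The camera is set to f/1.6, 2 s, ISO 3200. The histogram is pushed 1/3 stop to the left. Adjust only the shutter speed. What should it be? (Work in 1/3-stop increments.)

2.5 s

Underexposed by 1/3 stop → need 1/3 stop brighter.
Shutter speed: 2 → 2.5.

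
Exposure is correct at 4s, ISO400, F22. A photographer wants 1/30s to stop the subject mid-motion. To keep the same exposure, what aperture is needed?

Shutter speed: 4 → 2 → 1 → 1/2 → 1/4 → 1/8 → 1/15 → 1/30 — 7 stops shorter (darker).
Need 7 stops brighter from the aperture: f/22 → f/16 → f/11 → f/8 → f/5.6 → f/4 → f/2.8 → f/2.

f/2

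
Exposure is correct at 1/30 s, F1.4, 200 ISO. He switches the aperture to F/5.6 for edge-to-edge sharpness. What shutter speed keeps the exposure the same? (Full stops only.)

Aperture: f/1.4 → f/2 → f/2.8 → f/4 → f/5.6 — 4 stops smaller aperture (darker).
Need 4 stops brighter from the shutter speed: 1/30 → 1/15 → 1/8 → 1/4 → 1/2.

1/2s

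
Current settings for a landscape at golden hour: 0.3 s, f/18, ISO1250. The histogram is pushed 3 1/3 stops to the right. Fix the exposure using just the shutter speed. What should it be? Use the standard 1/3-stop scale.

1/30s

Overexposed by 3 1/3 stops → need 3 1/3 stops darker.
Shutter speed: 0.3 → 1/4 → 1/5 → 1/6 → 1/8 → 1/10 → 1/13 → 1/15 → 1/20 → 1/25 → 1/30.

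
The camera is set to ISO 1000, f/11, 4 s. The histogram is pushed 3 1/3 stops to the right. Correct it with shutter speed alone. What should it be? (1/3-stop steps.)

Overexposed by 3 1/3 stops → need 3 1/3 stops darker.
Shutter speed: 4 → 3.2 → 2.5 → 2 → 1.6 → 1.3 → 1 → 0.8 → 0.6 → 0.5 → 0.4.

0.4 s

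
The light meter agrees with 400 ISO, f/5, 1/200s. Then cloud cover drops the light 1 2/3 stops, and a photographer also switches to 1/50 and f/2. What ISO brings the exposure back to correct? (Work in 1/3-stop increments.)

Scene light: 1 2/3 stops darker.
Shutter speed: 1/200 → 1/160 → 1/125 → 1/100 → 1/80 → 1/60 → 1/50 — 2 stops longer (brighter).
Aperture: f/5 → f/4.5 → f/4 → f/3.5 → f/3.2 → f/2.8 → f/2.5 → f/2.2 → f/2 — 2 2/3 stops wider (brighter).
Net so far: 3 stops brighter. ISO: 400 → 320 → 250 → 200 → 160 → 125 → 100 → 80 → 64 → 50.

ISO 50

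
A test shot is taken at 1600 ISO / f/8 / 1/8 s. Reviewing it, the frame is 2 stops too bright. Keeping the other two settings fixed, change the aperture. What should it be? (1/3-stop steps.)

f/16

Overexposed by 2 stops → need 2 stops darker.
Aperture: f/8 → f/9 → f/10 → f/11 → f/13 → f/14 → f/16.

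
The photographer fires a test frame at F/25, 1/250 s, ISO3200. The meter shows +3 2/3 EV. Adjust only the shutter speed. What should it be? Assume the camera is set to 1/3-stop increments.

Overexposed by 3 2/3 stops → need 3 2/3 stops darker.
Shutter speed: 1/250 → 1/320 → 1/400 → 1/500 → 1/640 → 1/800 → 1/1000 → 1/1250 → 1/1600 → 1/2000 → 1/2500 → 1/3200.

1/3200s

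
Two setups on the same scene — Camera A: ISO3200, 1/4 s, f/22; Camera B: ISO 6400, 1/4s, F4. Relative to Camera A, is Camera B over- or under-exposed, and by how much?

6 stops brighter

Aperture: f/22 → f/16 → f/11 → f/8 → f/5.6 → f/4 — 5 stops wider (brighter).
Shutter speed: unchanged.
ISO: 3200 → 6400 — 1 stop higher (brighter).
Net: +5 +1 = +6 stops.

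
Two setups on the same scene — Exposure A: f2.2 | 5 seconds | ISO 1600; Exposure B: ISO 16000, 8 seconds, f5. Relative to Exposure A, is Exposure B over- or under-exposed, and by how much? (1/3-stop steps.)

1 2/3 stops brighter

Aperture: f/2.2 → f/2.5 → f/2.8 → f/3.2 → f/3.5 → f/4 → f/4.5 → f/5 — 2 1/3 stops narrower (darker).
Shutter speed: 5 → 6 → 8 — 2/3 stop slower (brighter).
ISO: 1600 → 2000 → 2500 → 3200 → 4000 → 5000 → 6400 → 8000 → 10000 → 12800 → 16000 — 3 1/3 stops raised (brighter).
Net: −2 1/3 +2/3 +3 1/3 = +1 2/3 stops.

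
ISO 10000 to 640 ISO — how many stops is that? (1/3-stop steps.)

10000 → 8000 → 6400 → 5000 → 4000 → 3200 → 2500 → 2000 → 1600 → 1250 → 1000 → 800 → 640 — count the steps: 12 third-stops = 4 stops.

4 stops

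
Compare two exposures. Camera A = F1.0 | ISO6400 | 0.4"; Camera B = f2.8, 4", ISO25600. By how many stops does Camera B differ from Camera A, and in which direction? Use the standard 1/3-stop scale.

Aperture: f/1.0 → f/1.1 → f/1.2 → f/1.4 → f/1.6 → f/1.8 → f/2 → f/2.2 → f/2.5 → f/2.8 — 3 stops stopped down (darker).
Shutter speed: 0.4 → 0.5 → 0.6 → 0.8 → 1 → 1.3 → 1.6 → 2 → 2.5 → 3.2 → 4 — 3 1/3 stops longer (brighter).
ISO: 6400 → 8000 → 10000 → 12800 → 16000 → 20000 → 25600 — 2 stops raised (brighter).
Net: −3 +3 1/3 +2 = +2 1/3 stops.

2 1/3 stops brighter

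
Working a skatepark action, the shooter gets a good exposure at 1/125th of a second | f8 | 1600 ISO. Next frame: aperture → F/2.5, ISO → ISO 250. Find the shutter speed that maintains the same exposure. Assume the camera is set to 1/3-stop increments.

Aperture: f/8 → f/7.1 → f/6.3 → f/5.6 → f/5 → f/4.5 → f/4 → f/3.5 → f/3.2 → f/2.8 → f/2.5 — 3 1/3 stops wider (brighter).
ISO: 1600 → 1250 → 1000 → 800 → 640 → 500 → 400 → 320 → 250 — 2 2/3 stops lower (darker).
Net change so far: 2/3 stop brighter. Offset with the shutter speed: 1/125 → 1/160 → 1/200.

1/200s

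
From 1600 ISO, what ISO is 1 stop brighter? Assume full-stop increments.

ISO: 1600 → 3200 — 1 stop raised (brighter).

ISO 3200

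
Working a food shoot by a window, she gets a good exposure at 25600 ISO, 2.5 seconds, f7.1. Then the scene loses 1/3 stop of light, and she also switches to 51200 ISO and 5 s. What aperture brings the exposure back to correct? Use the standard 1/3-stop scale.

Scene light: 1/3 stop darker.
ISO: 25600 → 32000 → 40000 → 51200 — 1 stop higher (brighter).
Shutter speed: 2.5 → 3.2 → 4 → 5 — 1 stop longer (brighter).
Net so far: 1 2/3 stops brighter. Aperture: f/7.1 → f/8 → f/9 → f/10 → f/11 → f/13.

f/13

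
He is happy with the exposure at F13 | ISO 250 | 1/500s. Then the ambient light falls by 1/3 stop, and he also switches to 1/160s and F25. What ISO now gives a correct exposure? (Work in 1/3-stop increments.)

Scene light: 1/3 stop darker.
Shutter speed: 1/500 → 1/400 → 1/320 → 1/250 → 1/200 → 1/160 — 1 2/3 stops slower (brighter).
Aperture: f/13 → f/14 → f/16 → f/18 → f/20 → f/22 → f/25 — 2 stops narrower (darker).
Net so far: 2/3 stop darker. ISO: 250 → 320 → 400.

ISO 400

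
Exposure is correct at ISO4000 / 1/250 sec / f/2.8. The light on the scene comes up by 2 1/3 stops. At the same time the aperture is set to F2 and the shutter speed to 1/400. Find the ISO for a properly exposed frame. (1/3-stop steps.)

ISO 640

Scene light: 2 1/3 stops brighter.
Aperture: f/2.8 → f/2.5 → f/2.2 → f/2 — 1 stop wider (brighter).
Shutter speed: 1/250 → 1/320 → 1/400 — 2/3 stop faster (darker).
Net so far: 2 2/3 stops brighter. ISO: 4000 → 3200 → 2500 → 2000 → 1600 → 1250 → 1000 → 800 → 640.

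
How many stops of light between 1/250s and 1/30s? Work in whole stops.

3 stops

1/250 → 1/125 → 1/60 → 1/30 — count the steps: 3 stops.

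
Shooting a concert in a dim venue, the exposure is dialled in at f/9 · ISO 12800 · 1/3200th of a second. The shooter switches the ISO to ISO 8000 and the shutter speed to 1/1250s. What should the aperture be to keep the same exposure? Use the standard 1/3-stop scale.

f/11

ISO: 12800 → 10000 → 8000 — 2/3 stop dropped (darker).
Shutter speed: 1/3200 → 1/2500 → 1/2000 → 1/1600 → 1/1250 — 1 1/3 stops slower (brighter).
Net change so far: 2/3 stop brighter. Offset with the aperture: f/9 → f/10 → f/11.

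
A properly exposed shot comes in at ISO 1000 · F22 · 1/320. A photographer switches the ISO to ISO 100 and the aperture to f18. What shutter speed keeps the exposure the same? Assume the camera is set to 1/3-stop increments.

ISO: 1000 → 800 → 640 → 500 → 400 → 320 → 250 → 200 → 160 → 125 → 100 — 3 1/3 stops lower (darker).
Aperture: f/22 → f/20 → f/18 — 2/3 stop wider (brighter).
Net change so far: 2 2/3 stops darker. Offset with the shutter speed: 1/320 → 1/250 → 1/200 → 1/160 → 1/125 → 1/100 → 1/80 → 1/60 → 1/50.

1/50s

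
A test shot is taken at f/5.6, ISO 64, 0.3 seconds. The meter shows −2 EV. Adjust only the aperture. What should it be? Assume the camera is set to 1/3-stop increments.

Underexposed by 2 stops → need 2 stops brighter.
Aperture: f/5.6 → f/5 → f/4.5 → f/4 → f/3.5 → f/3.2 → f/2.8.

f/2.8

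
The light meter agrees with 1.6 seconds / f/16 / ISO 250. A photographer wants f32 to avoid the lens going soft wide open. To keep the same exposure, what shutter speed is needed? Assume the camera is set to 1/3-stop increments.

Aperture: f/16 → f/18 → f/20 → f/22 → f/25 → f/29 → f/32 — 2 stops stopped down (darker).
Need 2 stops brighter from the shutter speed: 1.6 → 2 → 2.5 → 3.2 → 4 → 5 → 6.

6 s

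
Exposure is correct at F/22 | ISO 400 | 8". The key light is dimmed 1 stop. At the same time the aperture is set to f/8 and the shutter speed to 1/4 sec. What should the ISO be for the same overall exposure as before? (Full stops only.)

ISO 3200

Scene light: 1 stop darker.
Aperture: f/22 → f/16 → f/11 → f/8 — 3 stops wider (brighter).
Shutter speed: 8 → 4 → 2 → 1 → 1/2 → 1/4 — 5 stops faster (darker).
Net so far: 3 stops darker. ISO: 400 → 800 → 1600 → 3200.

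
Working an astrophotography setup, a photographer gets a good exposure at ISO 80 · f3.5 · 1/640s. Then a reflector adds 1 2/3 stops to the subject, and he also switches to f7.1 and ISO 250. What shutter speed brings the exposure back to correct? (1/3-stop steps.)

1/1600s

Scene light: 1 2/3 stops brighter.
Aperture: f/3.5 → f/4 → f/4.5 → f/5 → f/5.6 → f/6.3 → f/7.1 — 2 stops stopped down (darker).
ISO: 80 → 100 → 125 → 160 → 200 → 250 — 1 2/3 stops raised (brighter).
Net so far: 1 1/3 stops brighter. Shutter speed: 1/640 → 1/800 → 1/1000 → 1/1250 → 1/1600.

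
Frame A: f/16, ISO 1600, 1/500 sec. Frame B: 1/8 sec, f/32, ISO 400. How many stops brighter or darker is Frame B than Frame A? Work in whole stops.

Aperture: f/16 → f/22 → f/32 — 2 stops narrower (darker).
Shutter speed: 1/500 → 1/250 → 1/125 → 1/60 → 1/30 → 1/15 → 1/8 — 6 stops slower (brighter).
ISO: 1600 → 800 → 400 — 2 stops lower (darker).
Net: −2 +6 −2 = +2 stops.

2 stops brighter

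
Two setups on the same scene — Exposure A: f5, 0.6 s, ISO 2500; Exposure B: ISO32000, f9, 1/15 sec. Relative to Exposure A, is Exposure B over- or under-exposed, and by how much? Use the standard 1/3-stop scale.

Aperture: f/5 → f/5.6 → f/6.3 → f/7.1 → f/8 → f/9 — 1 2/3 stops smaller aperture (darker).
Shutter speed: 0.6 → 0.5 → 0.4 → 0.3 → 1/4 → 1/5 → 1/6 → 1/8 → 1/10 → 1/13 → 1/15 — 3 1/3 stops shorter (darker).
ISO: 2500 → 3200 → 4000 → 5000 → 6400 → 8000 → 10000 → 12800 → 16000 → 20000 → 25600 → 32000 — 3 2/3 stops raised (brighter).
Net: −1 2/3 −3 1/3 +3 2/3 = −1 1/3 stops.

1 1/3 stops darker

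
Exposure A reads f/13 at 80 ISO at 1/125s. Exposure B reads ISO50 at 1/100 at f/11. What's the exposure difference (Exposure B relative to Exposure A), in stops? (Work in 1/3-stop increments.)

same exposure (0 stops)

Aperture: f/13 → f/11 — 1/3 stop opened up (brighter).
Shutter speed: 1/125 → 1/100 — 1/3 stop slower (brighter).
ISO: 80 → 64 → 50 — 2/3 stop dropped (darker).
Net: +1/3 +1/3 −2/3 = 0 stops.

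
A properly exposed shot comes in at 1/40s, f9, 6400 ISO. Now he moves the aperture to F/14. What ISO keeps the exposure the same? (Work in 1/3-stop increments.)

Aperture: f/9 → f/10 → f/11 → f/13 → f/14 — 1 1/3 stops narrower (darker).
Need 1 1/3 stops brighter from the ISO: 6400 → 8000 → 10000 → 12800 → 16000.

ISO 16000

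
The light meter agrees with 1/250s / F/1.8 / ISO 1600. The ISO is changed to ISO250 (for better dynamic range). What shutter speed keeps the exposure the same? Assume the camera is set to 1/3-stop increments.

ISO: 1600 → 1250 → 1000 → 800 → 640 → 500 → 400 → 320 → 250 — 2 2/3 stops dropped (darker).
Need 2 2/3 stops brighter from the shutter speed: 1/250 → 1/200 → 1/160 → 1/125 → 1/100 → 1/80 → 1/60 → 1/50 → 1/40.

1/40s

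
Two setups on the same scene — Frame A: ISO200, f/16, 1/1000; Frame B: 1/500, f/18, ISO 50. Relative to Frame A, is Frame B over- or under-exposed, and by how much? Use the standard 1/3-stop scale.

Aperture: f/16 → f/18 — 1/3 stop narrower (darker).
Shutter speed: 1/1000 → 1/800 → 1/640 → 1/500 — 1 stop longer (brighter).
ISO: 200 → 160 → 125 → 100 → 80 → 64 → 50 — 2 stops dropped (darker).
Net: −1/3 +1 −2 = −1 1/3 stops.

1 1/3 stops darker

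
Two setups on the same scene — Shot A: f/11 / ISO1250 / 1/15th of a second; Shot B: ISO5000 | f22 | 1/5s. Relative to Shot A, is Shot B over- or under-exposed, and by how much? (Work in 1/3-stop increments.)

1 2/3 stops brighter

Aperture: f/11 → f/13 → f/14 → f/16 → f/18 → f/20 → f/22 — 2 stops smaller aperture (darker).
Shutter speed: 1/15 → 1/13 → 1/10 → 1/8 → 1/6 → 1/5 — 1 2/3 stops longer (brighter).
ISO: 1250 → 1600 → 2000 → 2500 → 3200 → 4000 → 5000 — 2 stops raised (brighter).
Net: −2 +1 2/3 +2 = +1 2/3 stops.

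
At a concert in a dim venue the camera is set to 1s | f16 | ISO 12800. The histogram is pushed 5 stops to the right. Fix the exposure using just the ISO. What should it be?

ISO 400

Overexposed by 5 stops → need 5 stops darker.
ISO: 12800 → 6400 → 3200 → 1600 → 800 → 400.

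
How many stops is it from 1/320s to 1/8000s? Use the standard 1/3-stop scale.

1/320 → 1/400 → 1/500 → 1/640 → 1/800 → 1/1000 → 1/1250 → 1/1600 → 1/2000 → 1/2500 → 1/3200 → 1/4000 → 1/5000 → 1/6400 → 1/8000 — count the steps: 14 third-stops = 4 2/3 stops.

4 2/3 stops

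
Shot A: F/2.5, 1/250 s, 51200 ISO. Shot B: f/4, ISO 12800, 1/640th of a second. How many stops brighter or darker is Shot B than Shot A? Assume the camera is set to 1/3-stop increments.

Aperture: f/2.5 → f/2.8 → f/3.2 → f/3.5 → f/4 — 1 1/3 stops stopped down (darker).
Shutter speed: 1/250 → 1/320 → 1/400 → 1/500 → 1/640 — 1 1/3 stops faster (darker).
ISO: 51200 → 40000 → 32000 → 25600 → 20000 → 16000 → 12800 — 2 stops dropped (darker).
Net: −1 1/3 −1 1/3 −2 = −4 2/3 stops.

4 2/3 stops darker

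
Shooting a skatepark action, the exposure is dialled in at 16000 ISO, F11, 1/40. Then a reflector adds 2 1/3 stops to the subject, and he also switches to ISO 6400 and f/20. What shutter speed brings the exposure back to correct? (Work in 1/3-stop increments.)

Scene light: 2 1/3 stops brighter.
ISO: 16000 → 12800 → 10000 → 8000 → 6400 — 1 1/3 stops dropped (darker).
Aperture: f/11 → f/13 → f/14 → f/16 → f/18 → f/20 — 1 2/3 stops narrower (darker).
Net so far: 2/3 stop darker. Shutter speed: 1/40 → 1/30 → 1/25.

1/25s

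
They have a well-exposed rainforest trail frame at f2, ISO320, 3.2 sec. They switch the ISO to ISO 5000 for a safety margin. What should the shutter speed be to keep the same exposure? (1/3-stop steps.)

ISO: 320 → 400 → 500 → 640 → 800 → 1000 → 1250 → 1600 → 2000 → 2500 → 3200 → 4000 → 5000 — 4 stops higher (brighter).
Need 4 stops darker from the shutter speed: 3.2 → 2.5 → 2 → 1.6 → 1.3 → 1 → 0.8 → 0.6 → 0.5 → 0.4 → 0.3 → 1/4 → 1/5.

1/5s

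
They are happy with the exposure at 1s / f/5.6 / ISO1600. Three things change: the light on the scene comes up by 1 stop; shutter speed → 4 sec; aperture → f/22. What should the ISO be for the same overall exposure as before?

Scene light: 1 stop brighter.
Shutter speed: 1 → 2 → 4 — 2 stops longer (brighter).
Aperture: f/5.6 → f/8 → f/11 → f/16 → f/22 — 4 stops stopped down (darker).
Net so far: 1 stop darker. ISO: 1600 → 3200.

ISO 3200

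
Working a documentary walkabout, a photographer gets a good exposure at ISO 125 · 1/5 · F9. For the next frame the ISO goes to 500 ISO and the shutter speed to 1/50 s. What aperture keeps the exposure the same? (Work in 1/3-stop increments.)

ISO: 125 → 160 → 200 → 250 → 320 → 400 → 500 — 2 stops raised (brighter).
Shutter speed: 1/5 → 1/6 → 1/8 → 1/10 → 1/13 → 1/15 → 1/20 → 1/25 → 1/30 → 1/40 → 1/50 — 3 1/3 stops shorter (darker).
Net change so far: 1 1/3 stops darker. Offset with the aperture: f/9 → f/8 → f/7.1 → f/6.3 → f/5.6.

f/5.6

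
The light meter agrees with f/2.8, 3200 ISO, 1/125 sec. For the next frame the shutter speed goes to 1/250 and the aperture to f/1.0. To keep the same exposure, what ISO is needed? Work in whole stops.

ISO 800

Shutter speed: 1/125 → 1/250 — 1 stop faster (darker).
Aperture: f/2.8 → f/2 → f/1.4 → f/1.0 — 3 stops larger aperture (brighter).
Net change so far: 2 stops brighter. Offset with the ISO: 3200 → 1600 → 800.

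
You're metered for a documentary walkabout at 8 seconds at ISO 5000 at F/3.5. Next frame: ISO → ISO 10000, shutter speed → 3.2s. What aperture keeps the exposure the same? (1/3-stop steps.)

ISO: 5000 → 6400 → 8000 → 10000 — 1 stop higher (brighter).
Shutter speed: 8 → 6 → 5 → 4 → 3.2 — 1 1/3 stops shorter (darker).
Net change so far: 1/3 stop darker. Offset with the aperture: f/3.5 → f/3.2.

f/3.2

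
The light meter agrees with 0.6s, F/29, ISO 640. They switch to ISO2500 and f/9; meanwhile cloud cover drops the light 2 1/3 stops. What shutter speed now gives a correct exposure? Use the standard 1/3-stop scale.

Scene light: 2 1/3 stops darker.
ISO: 640 → 800 → 1000 → 1250 → 1600 → 2000 → 2500 — 2 stops raised (brighter).
Aperture: f/29 → f/25 → f/22 → f/20 → f/18 → f/16 → f/14 → f/13 → f/11 → f/10 → f/9 — 3 1/3 stops larger aperture (brighter).
Net so far: 3 stops brighter. Shutter speed: 0.6 → 0.5 → 0.4 → 0.3 → 1/4 → 1/5 → 1/6 → 1/8 → 1/10 → 1/13.

1/13s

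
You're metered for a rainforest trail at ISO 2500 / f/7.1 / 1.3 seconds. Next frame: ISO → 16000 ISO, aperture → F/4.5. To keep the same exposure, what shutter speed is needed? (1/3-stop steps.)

1/13s

ISO: 2500 → 3200 → 4000 → 5000 → 6400 → 8000 → 10000 → 12800 → 16000 — 2 2/3 stops higher (brighter).
Aperture: f/7.1 → f/6.3 → f/5.6 → f/5 → f/4.5 — 1 1/3 stops wider (brighter).
Net change so far: 4 stops brighter. Offset with the shutter speed: 1.3 → 1 → 0.8 → 0.6 → 0.5 → 0.4 → 0.3 → 1/4 → 1/5 → 1/6 → 1/8 → 1/10 → 1/13.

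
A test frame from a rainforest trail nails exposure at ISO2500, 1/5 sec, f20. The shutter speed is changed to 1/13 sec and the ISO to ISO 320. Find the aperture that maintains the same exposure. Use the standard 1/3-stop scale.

f/4.5

Shutter speed: 1/5 → 1/6 → 1/8 → 1/10 → 1/13 — 1 1/3 stops shorter (darker).
ISO: 2500 → 2000 → 1600 → 1250 → 1000 → 800 → 640 → 500 → 400 → 320 — 3 stops lower (darker).
Net change so far: 4 1/3 stops darker. Offset with the aperture: f/20 → f/18 → f/16 → f/14 → f/13 → f/11 → f/10 → f/9 → f/8 → f/7.1 → f/6.3 → f/5.6 → f/5 → f/4.5.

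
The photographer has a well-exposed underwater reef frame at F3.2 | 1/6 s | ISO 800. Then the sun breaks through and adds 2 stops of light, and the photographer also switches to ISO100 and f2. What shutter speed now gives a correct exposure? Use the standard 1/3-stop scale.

Scene light: 2 stops brighter.
ISO: 800 → 640 → 500 → 400 → 320 → 250 → 200 → 160 → 125 → 100 — 3 stops dropped (darker).
Aperture: f/3.2 → f/2.8 → f/2.5 → f/2.2 → f/2 — 1 1/3 stops larger aperture (brighter).
Net so far: 1/3 stop brighter. Shutter speed: 1/6 → 1/8.

1/8s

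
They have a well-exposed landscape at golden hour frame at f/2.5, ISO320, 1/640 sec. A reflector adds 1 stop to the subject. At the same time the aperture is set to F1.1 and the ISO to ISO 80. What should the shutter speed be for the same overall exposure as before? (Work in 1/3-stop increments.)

1/1600s

Scene light: 1 stop brighter.
Aperture: f/2.5 → f/2.2 → f/2 → f/1.8 → f/1.6 → f/1.4 → f/1.2 → f/1.1 — 2 1/3 stops wider (brighter).
ISO: 320 → 250 → 200 → 160 → 125 → 100 → 80 — 2 stops lower (darker).
Net so far: 1 1/3 stops brighter. Shutter speed: 1/640 → 1/800 → 1/1000 → 1/1250 → 1/1600.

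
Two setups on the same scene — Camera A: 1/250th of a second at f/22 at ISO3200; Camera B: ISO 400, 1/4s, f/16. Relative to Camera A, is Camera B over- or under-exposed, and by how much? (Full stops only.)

4 stops brighter

Aperture: f/22 → f/16 — 1 stop larger aperture (brighter).
Shutter speed: 1/250 → 1/125 → 1/60 → 1/30 → 1/15 → 1/8 → 1/4 — 6 stops slower (brighter).
ISO: 3200 → 1600 → 800 → 400 — 3 stops lower (darker).
Net: +1 +6 −3 = +4 stops.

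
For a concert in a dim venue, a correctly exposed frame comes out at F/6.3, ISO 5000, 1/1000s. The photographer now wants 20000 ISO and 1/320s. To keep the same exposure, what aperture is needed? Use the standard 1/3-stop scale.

ISO: 5000 → 6400 → 8000 → 10000 → 12800 → 16000 → 20000 — 2 stops higher (brighter).
Shutter speed: 1/1000 → 1/800 → 1/640 → 1/500 → 1/400 → 1/320 — 1 2/3 stops longer (brighter).
Net change so far: 3 2/3 stops brighter. Offset with the aperture: f/6.3 → f/7.1 → f/8 → f/9 → f/10 → f/11 → f/13 → f/14 → f/16 → f/18 → f/20 → f/22.

f/22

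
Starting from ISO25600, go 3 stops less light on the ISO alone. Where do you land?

ISO: 25600 → 12800 → 6400 → 3200 — 3 stops lower (darker).

ISO 3200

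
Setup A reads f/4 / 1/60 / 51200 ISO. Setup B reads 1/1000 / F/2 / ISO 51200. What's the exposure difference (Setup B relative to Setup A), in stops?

Aperture: f/4 → f/2.8 → f/2 — 2 stops larger aperture (brighter).
Shutter speed: 1/60 → 1/125 → 1/250 → 1/500 → 1/1000 — 4 stops shorter (darker).
ISO: unchanged.
Net: +2 −4 = −2 stops.

2 stops darker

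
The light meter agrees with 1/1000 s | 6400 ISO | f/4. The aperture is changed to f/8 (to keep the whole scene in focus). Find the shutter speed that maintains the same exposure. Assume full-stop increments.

Aperture: f/4 → f/5.6 → f/8 — 2 stops smaller aperture (darker).
Need 2 stops brighter from the shutter speed: 1/1000 → 1/500 → 1/250.

1/250s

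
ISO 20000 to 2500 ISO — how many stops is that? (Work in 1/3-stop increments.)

20000 → 16000 → 12800 → 10000 → 8000 → 6400 → 5000 → 4000 → 3200 → 2500 — count the steps: 9 third-stops = 3 stops.

3 stops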